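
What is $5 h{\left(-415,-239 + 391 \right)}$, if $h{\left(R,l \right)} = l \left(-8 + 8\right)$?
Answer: $0$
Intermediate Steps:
$h{\left(R,l \right)} = 0$ ($h{\left(R,l \right)} = l 0 = 0$)
$5 h{\left(-415,-239 + 391 \right)} = 5 \cdot 0 = 0$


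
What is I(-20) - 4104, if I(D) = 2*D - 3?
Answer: -4147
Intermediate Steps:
I(D) = -3 + 2*D
I(-20) - 4104 = (-3 + 2*(-20)) - 4104 = (-3 - 40) - 4104 = -43 - 4104 = -4147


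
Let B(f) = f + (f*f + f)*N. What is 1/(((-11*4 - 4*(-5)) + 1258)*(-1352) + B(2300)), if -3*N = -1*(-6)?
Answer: -1/12250668 ≈ -8.1628e-8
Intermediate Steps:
N = -2 (N = -(-1)*(-6)/3 = -⅓*6 = -2)
B(f) = -f - 2*f² (B(f) = f + (f*f + f)*(-2) = f + (f² + f)*(-2) = f + (f + f²)*(-2) = f + (-2*f - 2*f²) = -f - 2*f²)
1/(((-11*4 - 4*(-5)) + 1258)*(-1352) + B(2300)) = 1/(((-11*4 - 4*(-5)) + 1258)*(-1352) - 1*2300*(1 + 2*2300)) = 1/(((-44 + 20) + 1258)*(-1352) - 1*2300*(1 + 4600)) = 1/((-24 + 1258)*(-1352) - 1*2300*4601) = 1/(1234*(-1352) - 10582300) = 1/(-1668368 - 10582300) = 1/(-12250668) = -1/12250668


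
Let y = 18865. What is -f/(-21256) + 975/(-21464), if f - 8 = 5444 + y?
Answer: 7831492/7128731 ≈ 1.0986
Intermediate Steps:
f = 24317 (f = 8 + (5444 + 18865) = 8 + 24309 = 24317)
-f/(-21256) + 975/(-21464) = -1*24317/(-21256) + 975/(-21464) = -24317*(-1/21256) + 975*(-1/21464) = 24317/21256 - 975/21464 = 7831492/7128731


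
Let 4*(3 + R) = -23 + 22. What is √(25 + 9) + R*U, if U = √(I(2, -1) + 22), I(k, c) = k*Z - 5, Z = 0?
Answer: √34 - 13*√17/4 ≈ -7.5691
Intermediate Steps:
R = -13/4 (R = -3 + (-23 + 22)/4 = -3 + (¼)*(-1) = -3 - ¼ = -13/4 ≈ -3.2500)
I(k, c) = -5 (I(k, c) = k*0 - 5 = 0 - 5 = -5)
U = √17 (U = √(-5 + 22) = √17 ≈ 4.1231)
√(25 + 9) + R*U = √(25 + 9) - 13*√17/4 = √34 - 13*√17/4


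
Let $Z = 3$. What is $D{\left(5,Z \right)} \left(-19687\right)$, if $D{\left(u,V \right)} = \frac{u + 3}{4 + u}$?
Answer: $- \frac{157496}{9} \approx -17500.0$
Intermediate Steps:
$D{\left(u,V \right)} = \frac{3 + u}{4 + u}$
$D{\left(5,Z \right)} \left(-19687\right) = \frac{3 + 5}{4 + 5} \left(-19687\right) = \frac{1}{9} \cdot 8 \left(-19687\right) = \frac{8}{9} \left(-19687\right) = - \frac{157496}{9}$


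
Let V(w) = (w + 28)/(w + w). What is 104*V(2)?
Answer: 780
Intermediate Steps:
V(w) = (28 + w)/(2*w) (V(w) = (28 + w)/((2*w)) = (28 + w)*(1/(2*w)) = (28 + w)/(2*w))
104*V(2) = 104*((½)*(28 + 2)/2) = 104*((½)*(½)*30) = 104*(15/2) = 780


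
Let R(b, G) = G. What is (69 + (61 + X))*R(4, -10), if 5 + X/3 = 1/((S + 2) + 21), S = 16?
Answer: -14960/13 ≈ -1150.8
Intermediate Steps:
X = -194/13 (X = -15 + 3/((16 + 2) + 21) = -15 + 3/(18 + 21) = -15 + 3/39 = -15 + 3*(1/39) = -15 + 1/13 = -194/13 ≈ -14.923)
(69 + (61 + X))*R(4, -10) = (69 + (61 - 194/13))*(-10) = (69 + 599/13)*(-10) = (1496/13)*(-10) = -14960/13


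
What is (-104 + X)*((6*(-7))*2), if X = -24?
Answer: 10752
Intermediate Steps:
(-104 + X)*((6*(-7))*2) = (-104 - 24)*((6*(-7))*2) = -(-5376)*2 = -128*(-84) = 10752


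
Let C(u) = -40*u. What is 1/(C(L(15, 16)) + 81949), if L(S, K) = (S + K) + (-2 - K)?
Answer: 1/81429 ≈ 1.2281e-5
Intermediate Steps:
L(S, K) = -2 + S (L(S, K) = (K + S) + (-2 - K) = -2 + S)
1/(C(L(15, 16)) + 81949) = 1/(-40*(-2 + 15) + 81949) = 1/(-40*13 + 81949) = 1/(-520 + 81949) = 1/81429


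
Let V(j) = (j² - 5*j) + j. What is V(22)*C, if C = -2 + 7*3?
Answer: 7524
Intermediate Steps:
C = 19 (C = -2 + 21 = 19)
V(j) = j² - 4*j
V(22)*C = (22*(-4 + 22))*19 = (22*18)*19 = 396*19 = 7524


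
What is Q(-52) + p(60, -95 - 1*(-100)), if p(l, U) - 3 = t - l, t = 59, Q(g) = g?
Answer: -50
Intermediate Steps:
p(l, U) = 62 - l (p(l, U) = 3 + (59 - l) = 62 - l)
Q(-52) + p(60, -95 - 1*(-100)) = -52 + (62 - 1*60) = -52 + (62 - 60) = -52 + 2 = -50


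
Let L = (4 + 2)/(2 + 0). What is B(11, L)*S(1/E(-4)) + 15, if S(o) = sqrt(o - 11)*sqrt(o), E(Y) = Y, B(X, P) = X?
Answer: 15 - 33*sqrt(5)/4 ≈ -3.4476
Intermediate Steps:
L = 3 (L = 6/2 = 6*(1/2) = 3)
S(o) = sqrt(o)*sqrt(-11 + o) (S(o) = sqrt(-11 + o)*sqrt(o) = sqrt(o)*sqrt(-11 + o))
B(11, L)*S(1/E(-4)) + 15 = 11*(sqrt(1/(-4))*sqrt(-11 + 1/(-4))) + 15 = 11*(sqrt(-1/4)*sqrt(-11 - 1/4)) + 15 = 11*((I/2)*sqrt(-45/4)) + 15 = 11*((I/2)*(3*I*sqrt(5)/2)) + 15 = 11*(-3*sqrt(5)/4) + 15 = -33*sqrt(5)/4 + 15 = 15 - 33*sqrt(5)/4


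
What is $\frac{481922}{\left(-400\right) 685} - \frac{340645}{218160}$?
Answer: $- \frac{2480910419}{747198000} \approx -3.3203$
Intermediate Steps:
$\frac{481922}{\left(-400\right) 685} - \frac{340645}{218160} = \frac{481922}{-274000} - \frac{68129}{43632} = 481922 \left(- \frac{1}{274000}\right) - \frac{68129}{43632} = - \frac{240961}{137000} - \frac{68129}{43632} = - \frac{2480910419}{747198000}$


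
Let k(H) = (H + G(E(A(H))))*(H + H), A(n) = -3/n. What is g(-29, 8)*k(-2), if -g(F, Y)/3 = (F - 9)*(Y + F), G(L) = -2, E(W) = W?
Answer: -38304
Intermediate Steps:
g(F, Y) = -3*(-9 + F)*(F + Y) (g(F, Y) = -3*(F - 9)*(Y + F) = -3*(-9 + F)*(F + Y))
k(H) = 2*H*(-2 + H) (k(H) = (H - 2)*(H + H) = (-2 + H)*(2*H) = 2*H*(-2 + H))
g(-29, 8)*k(-2) = (-3*(-29)² + 27*(-29) + 27*8 - 3*(-29)*8)*(2*(-2)*(-2 - 2)) = (-3*841 - 783 + 216 + 696)*(2*(-2)*(-4)) = (-2523 - 783 + 216 + 696)*16 = -2394*16 = -38304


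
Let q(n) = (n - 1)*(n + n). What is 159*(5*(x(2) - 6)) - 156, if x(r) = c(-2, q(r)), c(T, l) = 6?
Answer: -156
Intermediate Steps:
q(n) = 2*n*(-1 + n) (q(n) = (-1 + n)*(2*n) = 2*n*(-1 + n))
x(r) = 6
159*(5*(x(2) - 6)) - 156 = 159*(5*(6 - 6)) - 156 = 159*(5*0) - 156 = 159*0 - 156 = 0 - 156 = -156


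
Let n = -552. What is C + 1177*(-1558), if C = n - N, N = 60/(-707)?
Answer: -1296862766/707 ≈ -1.8343e+6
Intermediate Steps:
N = -60/707 (N = 60*(-1/707) = -60/707 ≈ -0.084866)
C = -390204/707 (C = -552 - 1*(-60/707) = -552 + 60/707 = -390204/707 ≈ -551.92)
C + 1177*(-1558) = -390204/707 + 1177*(-1558) = -390204/707 - 1833766 = -1296862766/707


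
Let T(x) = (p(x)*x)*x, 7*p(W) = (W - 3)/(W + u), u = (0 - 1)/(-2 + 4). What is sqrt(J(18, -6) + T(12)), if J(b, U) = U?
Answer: sqrt(261786)/161 ≈ 3.1780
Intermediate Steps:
u = -1/2 ≈ -0.50000
p(W) = (-3 + W)/(7*(-1/2 + W)) (p(W) = ((W - 3)/(W - 1/2))/7 = ((-3 + W)/(-1/2 + W))/7 = (-3 + W)/(7*(-1/2 + W)))
T(x) = 2*x**2*(-3 + x)/(7*(-1 + 2*x)) (T(x) = ((2*(-3 + x)/(7*(-1 + 2*x)))*x)*x = (2*x*(-3 + x)/(7*(-1 + 2*x)))*x = 2*x**2*(-3 + x)/(7*(-1 + 2*x)))
sqrt(J(18, -6) + T(12)) = sqrt(-6 + (2/7)*12**2*(-3 + 12)/(-1 + 2*12)) = sqrt(-6 + (2/7)*144*9/(-1 + 24)) = sqrt(-6 + (2/7)*144*9/23) = sqrt(-6 + (2/7)*144*(1/23)*9) = sqrt(-6 + 2592/161) = sqrt(1626/161) = sqrt(261786)/161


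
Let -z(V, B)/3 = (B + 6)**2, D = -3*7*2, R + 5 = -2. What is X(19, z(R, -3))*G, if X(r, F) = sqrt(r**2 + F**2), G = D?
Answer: -42*sqrt(1090) ≈ -1386.6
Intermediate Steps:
R = -7 (R = -5 - 2 = -7)
D = -42 (D = -21*2 = -42)
z(V, B) = -3*(6 + B)**2 (z(V, B) = -3*(B + 6)**2 = -3*(6 + B)**2)
G = -42
X(r, F) = sqrt(F**2 + r**2)
X(19, z(R, -3))*G = sqrt((-3*(6 - 3)**2)**2 + 19**2)*(-42) = sqrt((-3*3**2)**2 + 361)*(-42) = sqrt((-3*9)**2 + 361)*(-42) = sqrt((-27)**2 + 361)*(-42) = sqrt(729 + 361)*(-42) = sqrt(1090)*(-42) = -42*sqrt(1090)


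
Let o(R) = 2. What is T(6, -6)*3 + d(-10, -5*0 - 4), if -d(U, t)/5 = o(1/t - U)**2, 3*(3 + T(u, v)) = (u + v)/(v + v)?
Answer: -29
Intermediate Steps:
T(u, v) = -3 + (u + v)/(6*v) (T(u, v) = -3 + ((u + v)/(v + v))/3 = -3 + ((u + v)/((2*v)))/3 = -3 + ((u + v)*(1/(2*v)))/3 = -3 + ((u + v)/(2*v))/3 = -3 + (u + v)/(6*v))
d(U, t) = -20 (d(U, t) = -5*2**2 = -5*4 = -20)
T(6, -6)*3 + d(-10, -5*0 - 4) = ((1/6)*(6 - 17*(-6))/(-6))*3 - 20 = ((1/6)*(-1/6)*(6 + 102))*3 - 20 = ((1/6)*(-1/6)*108)*3 - 20 = -3*3 - 20 = -9 - 20 = -29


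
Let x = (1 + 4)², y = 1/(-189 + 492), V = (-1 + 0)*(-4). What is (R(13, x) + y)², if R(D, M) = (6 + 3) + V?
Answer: 15523600/91809 ≈ 169.09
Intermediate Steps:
V = 4 (V = -1*(-4) = 4)
y = 1/303 ≈ 0.0033003
x = 25 (x = 5² = 25)
R(D, M) = 13 (R(D, M) = (6 + 3) + 4 = 9 + 4 = 13)
(R(13, x) + y)² = (13 + 1/303)² = (3940/303)² = 15523600/91809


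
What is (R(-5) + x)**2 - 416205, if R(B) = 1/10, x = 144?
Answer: -39544019/100 ≈ -3.9544e+5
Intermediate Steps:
R(B) = 1/10
(R(-5) + x)**2 - 416205 = (1/10 + 144)**2 - 416205 = (1441/10)**2 - 416205 = 2076481/100 - 416205 = -39544019/100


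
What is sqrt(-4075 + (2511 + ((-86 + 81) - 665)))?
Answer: I*sqrt(2234) ≈ 47.265*I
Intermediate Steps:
sqrt(-4075 + (2511 + ((-86 + 81) - 665))) = sqrt(-4075 + (2511 + (-5 - 665))) = sqrt(-4075 + (2511 - 670)) = sqrt(-4075 + 1841) = sqrt(-2234) = I*sqrt(2234)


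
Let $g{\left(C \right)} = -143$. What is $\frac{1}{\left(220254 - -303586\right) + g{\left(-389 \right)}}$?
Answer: $\frac{1}{523697} \approx 1.9095 \cdot 10^{-6}$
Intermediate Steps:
$\frac{1}{\left(220254 - -303586\right) + g{\left(-389 \right)}} = \frac{1}{\left(220254 - -303586\right) - 143} = \frac{1}{\left(220254 + 303586\right) - 143} = \frac{1}{523840 - 143} = \frac{1}{523697}$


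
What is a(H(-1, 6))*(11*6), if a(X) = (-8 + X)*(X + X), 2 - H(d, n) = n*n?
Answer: 188496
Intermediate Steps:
H(d, n) = 2 - n² (H(d, n) = 2 - n*n = 2 - n²)
a(X) = 2*X*(-8 + X) (a(X) = (-8 + X)*(2*X) = 2*X*(-8 + X))
a(H(-1, 6))*(11*6) = (2*(2 - 1*6²)*(-8 + (2 - 1*6²)))*(11*6) = (2*(2 - 1*36)*(-8 + (2 - 1*36)))*66 = (2*(2 - 36)*(-8 + (2 - 36)))*66 = (2*(-34)*(-8 - 34))*66 = (2*(-34)*(-42))*66 = 2856*66 = 188496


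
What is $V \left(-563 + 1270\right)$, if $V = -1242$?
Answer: $-878094$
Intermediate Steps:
$V \left(-563 + 1270\right) = - 1242 \left(-563 + 1270\right) = \left(-1242\right) 707 = -878094$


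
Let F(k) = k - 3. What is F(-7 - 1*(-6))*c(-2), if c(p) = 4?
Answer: -16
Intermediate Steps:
F(k) = -3 + k
F(-7 - 1*(-6))*c(-2) = (-3 + (-7 - 1*(-6)))*4 = (-3 + (-7 + 6))*4 = (-3 - 1)*4 = -4*4 = -16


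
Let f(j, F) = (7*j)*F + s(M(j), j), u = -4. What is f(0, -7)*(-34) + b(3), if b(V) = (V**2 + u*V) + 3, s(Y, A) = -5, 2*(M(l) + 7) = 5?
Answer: 170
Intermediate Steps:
M(l) = -9/2 (M(l) = -7 + (1/2)*5 = -7 + 5/2 = -9/2)
f(j, F) = -5 + 7*F*j (f(j, F) = (7*j)*F - 5 = 7*F*j - 5 = -5 + 7*F*j)
b(V) = 3 + V**2 - 4*V (b(V) = (V**2 - 4*V) + 3 = 3 + V**2 - 4*V)
f(0, -7)*(-34) + b(3) = (-5 + 7*(-7)*0)*(-34) + (3 + 3**2 - 4*3) = (-5 + 0)*(-34) + (3 + 9 - 12) = -5*(-34) + 0 = 170 + 0 = 170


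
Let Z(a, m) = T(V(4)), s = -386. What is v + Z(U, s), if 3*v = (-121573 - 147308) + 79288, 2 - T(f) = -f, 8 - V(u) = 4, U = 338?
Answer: -189575/3 ≈ -63192.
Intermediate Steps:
V(u) = 4 (V(u) = 8 - 1*4 = 8 - 4 = 4)
T(f) = 2 + f (T(f) = 2 - (-1)*f = 2 + f)
Z(a, m) = 6 (Z(a, m) = 2 + 4 = 6)
v = -189593/3 (v = ((-121573 - 147308) + 79288)/3 = (-268881 + 79288)/3 = (⅓)*(-189593) = -189593/3 ≈ -63198.)
v + Z(U, s) = -189593/3 + 6 = -189575/3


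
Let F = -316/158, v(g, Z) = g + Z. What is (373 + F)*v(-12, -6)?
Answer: -6678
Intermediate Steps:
v(g, Z) = Z + g
F = -2 (F = -316*1/158 = -2)
(373 + F)*v(-12, -6) = (373 - 2)*(-6 - 12) = 371*(-18) = -6678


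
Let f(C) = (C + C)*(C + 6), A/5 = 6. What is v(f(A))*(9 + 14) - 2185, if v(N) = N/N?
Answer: -2162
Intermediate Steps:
A = 30 (A = 5*6 = 30)
f(C) = 2*C*(6 + C) (f(C) = (2*C)*(6 + C) = 2*C*(6 + C))
v(N) = 1
v(f(A))*(9 + 14) - 2185 = 1*(9 + 14) - 2185 = 1*23 - 2185 = 23 - 2185 = -2162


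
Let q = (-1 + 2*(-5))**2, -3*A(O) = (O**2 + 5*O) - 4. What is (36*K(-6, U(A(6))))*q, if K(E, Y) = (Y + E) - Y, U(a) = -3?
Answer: -26136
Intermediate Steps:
A(O) = 4/3 - 5*O/3 - O**2/3 (A(O) = -((O**2 + 5*O) - 4)/3 = -(-4 + O**2 + 5*O)/3 = 4/3 - 5*O/3 - O**2/3)
K(E, Y) = E (K(E, Y) = (E + Y) - Y = E)
q = 121 (q = (-1 - 10)**2 = (-11)**2 = 121)
(36*K(-6, U(A(6))))*q = (36*(-6))*121 = -216*121 = -26136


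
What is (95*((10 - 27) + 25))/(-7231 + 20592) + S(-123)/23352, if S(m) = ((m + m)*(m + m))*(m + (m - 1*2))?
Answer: -8354321372/13000253 ≈ -642.63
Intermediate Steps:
S(m) = 4*m**2*(-2 + 2*m) (S(m) = ((2*m)*(2*m))*(m + (m - 2)) = (4*m**2)*(m + (-2 + m)) = (4*m**2)*(-2 + 2*m) = 4*m**2*(-2 + 2*m))
(95*((10 - 27) + 25))/(-7231 + 20592) + S(-123)/23352 = (95*((10 - 27) + 25))/(-7231 + 20592) + (8*(-123)**2*(-1 - 123))/23352 = (95*(-17 + 25))/13361 + (8*15129*(-124))*(1/23352) = (95*8)*(1/13361) - 15007968*1/23352 = 760*(1/13361) - 625332/973 = 760/13361 - 625332/973 = -8354321372/13000253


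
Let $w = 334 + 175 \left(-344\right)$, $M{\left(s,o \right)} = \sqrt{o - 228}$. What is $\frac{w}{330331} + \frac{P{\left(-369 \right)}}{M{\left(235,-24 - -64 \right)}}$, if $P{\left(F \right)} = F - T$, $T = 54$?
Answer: $- \frac{59866}{330331} + \frac{9 i \sqrt{47}}{2} \approx -0.18123 + 30.85 i$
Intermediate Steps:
$P{\left(F \right)} = -54 + F$ ($P{\left(F \right)} = F - 54 = -54 + F$)
$M{\left(s,o \right)} = \sqrt{-228 + o}$
$w = -59866$ ($w = 334 - 60200 = -59866$)
$\frac{w}{330331} + \frac{P{\left(-369 \right)}}{M{\left(235,-24 - -64 \right)}} = - \frac{59866}{330331} + \frac{-54 - 369}{\sqrt{-228 - -40}} = \left(-59866\right) \frac{1}{330331} - \frac{423}{\sqrt{-228 + \left(-24 + 64\right)}} = - \frac{59866}{330331} - \frac{423}{\sqrt{-228 + 40}} = - \frac{59866}{330331} - \frac{423}{\sqrt{-188}} = - \frac{59866}{330331} - \frac{423}{2 i \sqrt{47}} = - \frac{59866}{330331} - 423 \left(- \frac{i \sqrt{47}}{94}\right) = - \frac{59866}{330331} + \frac{9 i \sqrt{47}}{2}$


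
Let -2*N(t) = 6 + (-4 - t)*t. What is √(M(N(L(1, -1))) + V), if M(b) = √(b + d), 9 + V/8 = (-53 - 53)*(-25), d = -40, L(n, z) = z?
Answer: √(84512 + 2*I*√178)/2 ≈ 145.35 + 0.022947*I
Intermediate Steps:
N(t) = -3 - t*(-4 - t)/2 (N(t) = -(6 + (-4 - t)*t)/2 = -(6 + t*(-4 - t))/2 = -3 - t*(-4 - t)/2)
V = 21128 (V = -72 + 8*((-53 - 53)*(-25)) = -72 + 8*(-106*(-25)) = -72 + 8*2650 = -72 + 21200 = 21128)
M(b) = √(-40 + b) (M(b) = √(b - 40) = √(-40 + b))
√(M(N(L(1, -1))) + V) = √(√(-40 + (-3 + (½)*(-1)² + 2*(-1))) + 21128) = √(√(-40 + (-3 + (½)*1 - 2)) + 21128) = √(√(-40 + (-3 + ½ - 2)) + 21128) = √(√(-40 - 9/2) + 21128) = √(√(-89/2) + 21128) = √(I*√178/2 + 21128) = √(21128 + I*√178/2)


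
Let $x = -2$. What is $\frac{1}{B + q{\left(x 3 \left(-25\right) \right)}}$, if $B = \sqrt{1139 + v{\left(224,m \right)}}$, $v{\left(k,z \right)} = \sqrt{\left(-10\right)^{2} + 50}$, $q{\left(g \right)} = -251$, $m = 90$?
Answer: $- \frac{1}{251 - \sqrt{1139 + 5 \sqrt{6}}} \approx -0.0046068$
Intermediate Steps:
$v{\left(k,z \right)} = 5 \sqrt{6}$ ($v{\left(k,z \right)} = \sqrt{100 + 50} = \sqrt{150} = 5 \sqrt{6}$)
$B = \sqrt{1139 + 5 \sqrt{6}} \approx 33.93$
$\frac{1}{B + q{\left(x 3 \left(-25\right) \right)}} = \frac{1}{\sqrt{1139 + 5 \sqrt{6}} - 251} = \frac{1}{-251 + \sqrt{1139 + 5 \sqrt{6}}}$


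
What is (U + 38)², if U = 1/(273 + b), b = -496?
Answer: 71791729/49729 ≈ 1443.7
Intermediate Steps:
U = -1/223 (U = 1/(273 - 496) = 1/(-223) = -1/223 ≈ -0.0044843)
(U + 38)² = (-1/223 + 38)² = (8473/223)² = 71791729/49729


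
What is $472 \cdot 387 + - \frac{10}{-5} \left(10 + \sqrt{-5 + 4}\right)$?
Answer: $182684 + 2 i \approx 1.8268 \cdot 10^{5} + 2.0 i$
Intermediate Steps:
$472 \cdot 387 + - \frac{10}{-5} \left(10 + \sqrt{-5 + 4}\right) = 182664 + \left(-10\right) \left(- \frac{1}{5}\right) \left(10 + \sqrt{-1}\right) = 182664 + 2 \left(10 + i\right) = 182664 + \left(20 + 2 i\right) = 182684 + 2 i$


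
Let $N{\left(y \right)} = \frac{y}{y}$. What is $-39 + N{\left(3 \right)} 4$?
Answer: $-35$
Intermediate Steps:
$N{\left(y \right)} = 1$
$-39 + N{\left(3 \right)} 4 = -39 + 1 \cdot 4 = -39 + 4 = -35$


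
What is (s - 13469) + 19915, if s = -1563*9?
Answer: -7621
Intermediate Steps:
s = -14067
(s - 13469) + 19915 = (-14067 - 13469) + 19915 = -27536 + 19915 = -7621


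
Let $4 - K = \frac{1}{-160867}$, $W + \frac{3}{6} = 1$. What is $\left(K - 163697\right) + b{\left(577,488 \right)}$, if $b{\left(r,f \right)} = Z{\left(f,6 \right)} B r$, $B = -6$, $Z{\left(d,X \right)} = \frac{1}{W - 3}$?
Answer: $- \frac{130550166042}{804335} \approx -1.6231 \cdot 10^{5}$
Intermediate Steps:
$W = \frac{1}{2}$ ($W = - \frac{1}{2} + 1 = \frac{1}{2} \approx 0.5$)
$Z{\left(d,X \right)} = - \frac{2}{5}$ ($Z{\left(d,X \right)} = \frac{1}{\frac{1}{2} - 3} = \frac{1}{- \frac{5}{2}} = - \frac{2}{5}$)
$K = \frac{643469}{160867}$ ($K = 4 - \frac{1}{-160867} = 4 - - \frac{1}{160867} = 4 + \frac{1}{160867} = \frac{643469}{160867} \approx 4.0$)
$b{\left(r,f \right)} = \frac{12 r}{5}$ ($b{\left(r,f \right)} = \left(- \frac{2}{5}\right) \left(-6\right) r = \frac{12 r}{5}$)
$\left(K - 163697\right) + b{\left(577,488 \right)} = \left(\frac{643469}{160867} - 163697\right) + \frac{12}{5} \cdot 577 = - \frac{26332801830}{160867} + \frac{6924}{5} = - \frac{130550166042}{804335}$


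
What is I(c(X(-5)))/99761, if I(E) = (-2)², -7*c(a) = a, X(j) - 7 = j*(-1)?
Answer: 4/99761 ≈ 4.0096e-5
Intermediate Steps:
X(j) = 7 - j (X(j) = 7 + j*(-1) = 7 - j)
c(a) = -a/7
I(E) = 4
I(c(X(-5)))/99761 = 4/99761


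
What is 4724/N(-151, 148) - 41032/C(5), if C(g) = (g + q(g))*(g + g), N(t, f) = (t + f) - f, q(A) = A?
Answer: -1667058/3775 ≈ -441.60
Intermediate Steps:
N(t, f) = t (N(t, f) = (f + t) - f = t)
C(g) = 4*g**2 (C(g) = (g + g)*(g + g) = (2*g)*(2*g) = 4*g**2)
4724/N(-151, 148) - 41032/C(5) = 4724/(-151) - 41032/(4*5**2) = 4724*(-1/151) - 41032/(4*25) = -4724/151 - 41032/100 = -4724/151 - 41032*1/100 = -4724/151 - 10258/25 = -1667058/3775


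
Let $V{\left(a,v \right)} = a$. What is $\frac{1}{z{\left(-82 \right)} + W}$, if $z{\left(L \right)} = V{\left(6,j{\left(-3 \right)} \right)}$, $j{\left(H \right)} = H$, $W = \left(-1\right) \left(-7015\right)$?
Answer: $\frac{1}{7021} \approx 0.00014243$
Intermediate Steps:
$W = 7015$
$z{\left(L \right)} = 6$
$\frac{1}{z{\left(-82 \right)} + W} = \frac{1}{6 + 7015} = \frac{1}{7021}$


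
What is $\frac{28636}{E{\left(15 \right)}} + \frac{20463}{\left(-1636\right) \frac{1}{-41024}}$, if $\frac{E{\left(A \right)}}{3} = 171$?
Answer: $\frac{107674266988}{209817} \approx 5.1318 \cdot 10^{5}$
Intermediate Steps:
$E{\left(A \right)} = 513$ ($E{\left(A \right)} = 3 \cdot 171 = 513$)
$\frac{28636}{E{\left(15 \right)}} + \frac{20463}{\left(-1636\right) \frac{1}{-41024}} = \frac{28636}{513} + \frac{20463}{\left(-1636\right) \frac{1}{-41024}} = 28636 \cdot \frac{1}{513} + \frac{20463}{\left(-1636\right) \left(- \frac{1}{41024}\right)} = \frac{28636}{513} + \frac{20463}{\frac{409}{10256}} = \frac{28636}{513} + 20463 \cdot \frac{10256}{409} = \frac{28636}{513} + \frac{209868528}{409} = \frac{107674266988}{209817}$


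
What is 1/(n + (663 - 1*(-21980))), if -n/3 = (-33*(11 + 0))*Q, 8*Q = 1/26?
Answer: 208/4710833 ≈ 4.4154e-5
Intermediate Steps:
Q = 1/208 (Q = (⅛)/26 = (⅛)*(1/26) = 1/208 ≈ 0.0048077)
n = 1089/208 (n = -3*(-33*(11 + 0))/208 = -3*(-33*11)/208 = -(-1089)/208 = -3*(-363/208) = 1089/208 ≈ 5.2356)
1/(n + (663 - 1*(-21980))) = 1/(1089/208 + (663 - 1*(-21980))) = 1/(1089/208 + (663 + 21980)) = 1/(1089/208 + 22643) = 1/(4710833/208) = 208/4710833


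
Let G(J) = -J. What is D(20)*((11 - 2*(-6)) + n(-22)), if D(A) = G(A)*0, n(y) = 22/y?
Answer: 0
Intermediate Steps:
D(A) = 0 (D(A) = -A*0 = 0)
D(20)*((11 - 2*(-6)) + n(-22)) = 0*((11 - 2*(-6)) + 22/(-22)) = 0*((11 + 12) + 22*(-1/22)) = 0*(23 - 1) = 0*22 = 0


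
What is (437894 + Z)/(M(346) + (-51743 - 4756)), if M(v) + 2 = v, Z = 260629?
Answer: -698523/56155 ≈ -12.439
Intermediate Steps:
M(v) = -2 + v
(437894 + Z)/(M(346) + (-51743 - 4756)) = (437894 + 260629)/((-2 + 346) + (-51743 - 4756)) = 698523/(344 - 56499) = 698523/(-56155) = 698523*(-1/56155) = -698523/56155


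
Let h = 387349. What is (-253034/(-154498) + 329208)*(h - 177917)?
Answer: 5326089341394488/77249 ≈ 6.8947e+10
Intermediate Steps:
(-253034/(-154498) + 329208)*(h - 177917) = (-253034/(-154498) + 329208)*(387349 - 177917) = (-253034*(-1/154498) + 329208)*209432 = (126517/77249 + 329208)*209432 = (25431115309/77249)*209432 = 5326089341394488/77249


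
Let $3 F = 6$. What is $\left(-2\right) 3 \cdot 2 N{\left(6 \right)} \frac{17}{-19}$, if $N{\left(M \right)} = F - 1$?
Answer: $\frac{204}{19} \approx 10.737$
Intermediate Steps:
$F = 2$ ($F = \frac{1}{3} \cdot 6 = 2$)
$N{\left(M \right)} = 1$ ($N{\left(M \right)} = 2 - 1 = 1$)
$\left(-2\right) 3 \cdot 2 N{\left(6 \right)} \frac{17}{-19} = \left(-2\right) 3 \cdot 2 \cdot 1 \frac{17}{-19} = \left(-6\right) 2 \cdot 1 \cdot 17 \left(- \frac{1}{19}\right) = \left(-12\right) 1 \left(- \frac{17}{19}\right) = \left(-12\right) \left(- \frac{17}{19}\right) = \frac{204}{19}$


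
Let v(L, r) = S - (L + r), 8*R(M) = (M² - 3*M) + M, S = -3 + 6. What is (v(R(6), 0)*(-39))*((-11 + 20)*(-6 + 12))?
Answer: 0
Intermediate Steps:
S = 3
R(M) = -M/4 + M²/8 (R(M) = ((M² - 3*M) + M)/8 = (M² - 2*M)/8 = -M/4 + M²/8)
v(L, r) = 3 - L - r (v(L, r) = 3 - (L + r) = 3 + (-L - r) = 3 - L - r)
(v(R(6), 0)*(-39))*((-11 + 20)*(-6 + 12)) = ((3 - 6*(-2 + 6)/8 - 1*0)*(-39))*((-11 + 20)*(-6 + 12)) = ((3 - 6*4/8 + 0)*(-39))*(9*6) = ((3 - 1*3 + 0)*(-39))*54 = ((3 - 3 + 0)*(-39))*54 = (0*(-39))*54 = 0*54 = 0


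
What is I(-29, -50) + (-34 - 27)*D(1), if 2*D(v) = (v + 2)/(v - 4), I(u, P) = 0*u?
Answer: 61/2 ≈ 30.500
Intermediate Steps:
I(u, P) = 0
D(v) = (2 + v)/(2*(-4 + v)) (D(v) = ((v + 2)/(v - 4))/2 = ((2 + v)/(-4 + v))/2 = (2 + v)/(2*(-4 + v)))
I(-29, -50) + (-34 - 27)*D(1) = 0 + (-34 - 27)*((2 + 1)/(2*(-4 + 1))) = 0 - 61*3/(2*(-3)) = 0 - 61*(-1)*3/(2*3) = 0 - 61*(-1/2) = 0 + 61/2 = 61/2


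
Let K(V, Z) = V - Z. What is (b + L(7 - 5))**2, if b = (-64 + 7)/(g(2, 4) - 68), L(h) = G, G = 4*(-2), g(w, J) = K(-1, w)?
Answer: 261121/5041 ≈ 51.799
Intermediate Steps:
g(w, J) = -1 - w
G = -8
L(h) = -8
b = 57/71 (b = (-64 + 7)/((-1 - 1*2) - 68) = -57/((-1 - 2) - 68) = -57/(-3 - 68) = -57/(-71) = -57*(-1/71) = 57/71 ≈ 0.80282)
(b + L(7 - 5))**2 = (57/71 - 8)**2 = (-511/71)**2 = 261121/5041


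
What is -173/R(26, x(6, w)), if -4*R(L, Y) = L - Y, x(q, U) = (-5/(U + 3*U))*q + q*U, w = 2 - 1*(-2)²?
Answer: 2768/137 ≈ 20.204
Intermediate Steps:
w = -2 (w = 2 - 1*4 = 2 - 4 = -2)
x(q, U) = U*q - 5*q/(4*U) (x(q, U) = (-5*1/(4*U))*q + U*q = (-5/(4*U))*q + U*q = -5*q/(4*U) + U*q = U*q - 5*q/(4*U))
R(L, Y) = -L/4 + Y/4 (R(L, Y) = -(L - Y)/4 = -L/4 + Y/4)
-173/R(26, x(6, w)) = -173/(-¼*26 + (-2*6 - 5/4*6/(-2))/4) = -173/(-13/2 + (-12 - 5/4*6*(-½))/4) = -173/(-13/2 + (-12 + 15/4)/4) = -173/(-13/2 + (¼)*(-33/4)) = -173/(-13/2 - 33/16) = -173/(-137/16) = -173*(-16/137) = 2768/137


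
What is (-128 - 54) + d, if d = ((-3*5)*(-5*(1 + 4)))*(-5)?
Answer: -2057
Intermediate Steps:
d = -1875 (d = -(-75)*5*(-5) = -15*(-25)*(-5) = 375*(-5) = -1875)
(-128 - 54) + d = (-128 - 54) - 1875 = -182 - 1875 = -2057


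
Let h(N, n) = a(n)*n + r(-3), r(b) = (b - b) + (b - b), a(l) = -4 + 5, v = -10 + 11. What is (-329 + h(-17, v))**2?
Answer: 107584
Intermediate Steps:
v = 1
a(l) = 1
r(b) = 0 (r(b) = 0 + 0 = 0)
h(N, n) = n (h(N, n) = 1*n + 0 = n + 0 = n)
(-329 + h(-17, v))**2 = (-329 + 1)**2 = (-328)**2 = 107584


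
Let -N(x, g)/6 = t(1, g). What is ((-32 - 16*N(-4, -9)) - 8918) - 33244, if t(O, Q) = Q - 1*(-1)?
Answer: -42962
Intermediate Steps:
t(O, Q) = 1 + Q (t(O, Q) = Q + 1 = 1 + Q)
N(x, g) = -6 - 6*g (N(x, g) = -6*(1 + g) = -6 - 6*g)
((-32 - 16*N(-4, -9)) - 8918) - 33244 = ((-32 - 16*(-6 - 6*(-9))) - 8918) - 33244 = ((-32 - 16*(-6 + 54)) - 8918) - 33244 = ((-32 - 16*48) - 8918) - 33244 = ((-32 - 768) - 8918) - 33244 = (-800 - 8918) - 33244 = -9718 - 33244 = -42962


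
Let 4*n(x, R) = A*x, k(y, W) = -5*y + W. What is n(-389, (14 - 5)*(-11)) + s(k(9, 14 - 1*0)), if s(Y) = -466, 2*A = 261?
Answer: -105257/8 ≈ -13157.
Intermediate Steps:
A = 261/2 (A = (½)*261 = 261/2 ≈ 130.50)
k(y, W) = W - 5*y
n(x, R) = 261*x/8 (n(x, R) = (261*x/2)/4 = 261*x/8)
n(-389, (14 - 5)*(-11)) + s(k(9, 14 - 1*0)) = (261/8)*(-389) - 466 = -101529/8 - 466 = -105257/8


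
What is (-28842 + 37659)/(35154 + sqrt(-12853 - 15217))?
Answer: 22139487/88273699 - 8817*I*sqrt(28070)/1235831786 ≈ 0.2508 - 0.0011953*I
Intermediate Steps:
(-28842 + 37659)/(35154 + sqrt(-12853 - 15217)) = 8817/(35154 + sqrt(-28070)) = 8817/(35154 + I*sqrt(28070))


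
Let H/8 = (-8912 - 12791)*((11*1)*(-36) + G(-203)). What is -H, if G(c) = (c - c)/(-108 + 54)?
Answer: -68755104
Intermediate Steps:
G(c) = 0 (G(c) = 0/(-54) = 0*(-1/54) = 0)
H = 68755104 (H = 8*((-8912 - 12791)*((11*1)*(-36) + 0)) = 8*(-21703*(11*(-36) + 0)) = 8*(-21703*(-396 + 0)) = 8*(-21703*(-396)) = 8*8594388 = 68755104)
-H = -1*68755104 = -68755104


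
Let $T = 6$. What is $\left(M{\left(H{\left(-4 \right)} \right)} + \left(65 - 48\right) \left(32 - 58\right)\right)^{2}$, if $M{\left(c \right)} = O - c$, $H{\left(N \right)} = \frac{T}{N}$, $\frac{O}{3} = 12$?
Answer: $\frac{654481}{4} \approx 1.6362 \cdot 10^{5}$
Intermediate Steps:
$O = 36$ ($O = 3 \cdot 12 = 36$)
$H{\left(N \right)} = \frac{6}{N}$
$M{\left(c \right)} = 36 - c$
$\left(M{\left(H{\left(-4 \right)} \right)} + \left(65 - 48\right) \left(32 - 58\right)\right)^{2} = \left(\left(36 - \frac{6}{-4}\right) + \left(65 - 48\right) \left(32 - 58\right)\right)^{2} = \left(\left(36 - 6 \left(- \frac{1}{4}\right)\right) + 17 \left(-26\right)\right)^{2} = \left(\left(36 - - \frac{3}{2}\right) - 442\right)^{2} = \left(\left(36 + \frac{3}{2}\right) - 442\right)^{2} = \left(\frac{75}{2} - 442\right)^{2} = \left(- \frac{809}{2}\right)^{2} = \frac{654481}{4}$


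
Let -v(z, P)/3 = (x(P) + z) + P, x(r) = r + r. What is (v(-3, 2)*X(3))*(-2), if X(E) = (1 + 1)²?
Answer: 72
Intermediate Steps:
x(r) = 2*r
X(E) = 4 (X(E) = 2² = 4)
v(z, P) = -9*P - 3*z (v(z, P) = -3*((2*P + z) + P) = -3*((z + 2*P) + P) = -3*(z + 3*P) = -9*P - 3*z)
(v(-3, 2)*X(3))*(-2) = ((-9*2 - 3*(-3))*4)*(-2) = ((-18 + 9)*4)*(-2) = -9*4*(-2) = -36*(-2) = 72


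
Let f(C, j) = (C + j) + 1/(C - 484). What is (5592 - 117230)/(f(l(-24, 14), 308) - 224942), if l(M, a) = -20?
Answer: 56265552/113225617 ≈ 0.49693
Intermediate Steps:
f(C, j) = C + j + 1/(-484 + C) (f(C, j) = (C + j) + 1/(-484 + C) = C + j + 1/(-484 + C))
(5592 - 117230)/(f(l(-24, 14), 308) - 224942) = (5592 - 117230)/((1 + (-20)² - 484*(-20) - 484*308 - 20*308)/(-484 - 20) - 224942) = -111638/((1 + 400 + 9680 - 149072 - 6160)/(-504) - 224942) = -111638/(-1/504*(-145151) - 224942) = -111638/(145151/504 - 224942) = -111638/(-113225617/504) = -111638*(-504/113225617) = 56265552/113225617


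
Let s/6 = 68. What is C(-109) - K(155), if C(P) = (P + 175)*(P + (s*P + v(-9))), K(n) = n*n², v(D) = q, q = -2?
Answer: -6666353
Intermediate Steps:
s = 408 (s = 6*68 = 408)
v(D) = -2
K(n) = n³
C(P) = (-2 + 409*P)*(175 + P) (C(P) = (P + 175)*(P + (408*P - 2)) = (175 + P)*(P + (-2 + 408*P)) = (175 + P)*(-2 + 409*P) = (-2 + 409*P)*(175 + P))
C(-109) - K(155) = (-350 + 409*(-109)² + 71573*(-109)) - 1*155³ = (-350 + 409*11881 - 7801457) - 1*3723875 = (-350 + 4859329 - 7801457) - 3723875 = -2942478 - 3723875 = -6666353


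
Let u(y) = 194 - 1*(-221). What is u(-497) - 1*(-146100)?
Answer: 146515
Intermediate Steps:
u(y) = 415 (u(y) = 194 + 221 = 415)
u(-497) - 1*(-146100) = 415 - 1*(-146100) = 415 + 146100 = 146515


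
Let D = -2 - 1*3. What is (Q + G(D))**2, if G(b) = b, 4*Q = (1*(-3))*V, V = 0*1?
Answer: 25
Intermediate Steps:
V = 0
Q = 0 (Q = ((1*(-3))*0)/4 = (-3*0)/4 = (1/4)*0 = 0)
D = -5 (D = -2 - 3 = -5)
(Q + G(D))**2 = (0 - 5)**2 = (-5)**2 = 25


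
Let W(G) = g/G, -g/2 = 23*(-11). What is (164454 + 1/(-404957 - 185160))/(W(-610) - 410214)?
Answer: -29599365840685/73832797086191 ≈ -0.40090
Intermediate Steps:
g = 506 (g = -46*(-11) = -2*(-253) = 506)
W(G) = 506/G
(164454 + 1/(-404957 - 185160))/(W(-610) - 410214) = (164454 + 1/(-404957 - 185160))/(506/(-610) - 410214) = (164454 + 1/(-590117))/(506*(-1/610) - 410214) = (164454 - 1/590117)/(-253/305 - 410214) = 97047101117/(590117*(-125115523/305)) = (97047101117/590117)*(-305/125115523) = -29599365840685/73832797086191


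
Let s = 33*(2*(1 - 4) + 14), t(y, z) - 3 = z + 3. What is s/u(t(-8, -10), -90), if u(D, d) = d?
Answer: -44/15 ≈ -2.9333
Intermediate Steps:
t(y, z) = 6 + z (t(y, z) = 3 + (z + 3) = 3 + (3 + z) = 6 + z)
s = 264 (s = 33*(2*(-3) + 14) = 33*(-6 + 14) = 33*8 = 264)
s/u(t(-8, -10), -90) = 264/(-90) = 264*(-1/90) = -44/15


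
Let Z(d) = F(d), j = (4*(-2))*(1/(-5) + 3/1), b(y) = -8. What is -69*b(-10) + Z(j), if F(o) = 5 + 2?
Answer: 559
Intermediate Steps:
j = -112/5 (j = -8*(1*(-⅕) + 3*1) = -8*(-⅕ + 3) = -8*14/5 = -112/5 ≈ -22.400)
F(o) = 7
Z(d) = 7
-69*b(-10) + Z(j) = -69*(-8) + 7 = 552 + 7 = 559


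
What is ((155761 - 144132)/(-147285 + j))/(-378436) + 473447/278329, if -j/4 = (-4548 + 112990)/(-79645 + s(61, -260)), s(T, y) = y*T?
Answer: 6284789388509041649/3694687961182887508 ≈ 1.7010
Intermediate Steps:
s(T, y) = T*y
j = 433768/95505 (j = -4*(-4548 + 112990)/(-79645 + 61*(-260)) = -433768/(-79645 - 15860) = -433768/(-95505) = -433768*(-1)/95505 = -4*(-108442/95505) = 433768/95505 ≈ 4.5418)
((155761 - 144132)/(-147285 + j))/(-378436) + 473447/278329 = ((155761 - 144132)/(-147285 + 433768/95505))/(-378436) + 473447/278329 = (11629/(-14066020157/95505))*(-1/378436) + 473447*(1/278329) = (11629*(-95505/14066020157))*(-1/378436) + 473447/278329 = -2769645/35077357*(-1/378436) + 473447/278329 = 2769645/13274534673652 + 473447/278329 = 6284789388509041649/3694687961182887508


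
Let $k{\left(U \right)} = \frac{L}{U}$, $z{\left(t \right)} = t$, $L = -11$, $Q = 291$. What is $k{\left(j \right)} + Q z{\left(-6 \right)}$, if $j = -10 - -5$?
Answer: $- \frac{8719}{5} \approx -1743.8$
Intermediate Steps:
$j = -5$ ($j = -10 + 5 = -5$)
$k{\left(U \right)} = - \frac{11}{U}$
$k{\left(j \right)} + Q z{\left(-6 \right)} = - \frac{11}{-5} + 291 \left(-6\right) = \left(-11\right) \left(- \frac{1}{5}\right) - 1746 = \frac{11}{5} - 1746 = - \frac{8719}{5}$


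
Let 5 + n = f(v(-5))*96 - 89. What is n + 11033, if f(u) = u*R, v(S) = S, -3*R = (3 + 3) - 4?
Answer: 11259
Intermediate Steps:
R = -2/3 (R = -((3 + 3) - 4)/3 = -(6 - 4)/3 = -1/3*2 = -2/3 ≈ -0.66667)
f(u) = -2*u/3 (f(u) = u*(-2/3) = -2*u/3)
n = 226 (n = -5 + (-2/3*(-5)*96 - 89) = -5 + ((10/3)*96 - 89) = -5 + (320 - 89) = -5 + 231 = 226)
n + 11033 = 226 + 11033 = 11259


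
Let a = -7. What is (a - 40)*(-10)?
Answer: 470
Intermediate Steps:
(a - 40)*(-10) = (-7 - 40)*(-10) = -47*(-10) = 470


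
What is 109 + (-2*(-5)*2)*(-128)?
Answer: -2451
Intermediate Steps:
109 + (-2*(-5)*2)*(-128) = 109 + (10*2)*(-128) = 109 + 20*(-128) = 109 - 2560 = -2451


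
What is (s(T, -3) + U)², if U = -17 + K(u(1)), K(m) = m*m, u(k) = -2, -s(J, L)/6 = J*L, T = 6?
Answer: 9025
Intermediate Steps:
s(J, L) = -6*J*L
K(m) = m²
U = -13 (U = -17 + (-2)² = -17 + 4 = -13)
(s(T, -3) + U)² = (-6*6*(-3) - 13)² = (108 - 13)² = 95² = 9025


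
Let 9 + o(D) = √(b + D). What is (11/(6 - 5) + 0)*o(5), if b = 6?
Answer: -99 + 11*√11 ≈ -62.517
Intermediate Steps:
o(D) = -9 + √(6 + D)
(11/(6 - 5) + 0)*o(5) = (11/(6 - 5) + 0)*(-9 + √(6 + 5)) = (11/1 + 0)*(-9 + √11) = (1*11 + 0)*(-9 + √11) = (11 + 0)*(-9 + √11) = 11*(-9 + √11) = -99 + 11*√11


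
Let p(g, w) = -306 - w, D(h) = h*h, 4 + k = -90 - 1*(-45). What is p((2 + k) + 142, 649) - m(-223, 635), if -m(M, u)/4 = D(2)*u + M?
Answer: 8313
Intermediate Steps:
k = -49 (k = -4 + (-90 - 1*(-45)) = -4 + (-90 + 45) = -4 - 45 = -49)
D(h) = h**2
m(M, u) = -16*u - 4*M (m(M, u) = -4*(2**2*u + M) = -4*(4*u + M) = -4*(M + 4*u) = -16*u - 4*M)
p((2 + k) + 142, 649) - m(-223, 635) = (-306 - 1*649) - (-16*635 - 4*(-223)) = (-306 - 649) - (-10160 + 892) = -955 - 1*(-9268) = -955 + 9268 = 8313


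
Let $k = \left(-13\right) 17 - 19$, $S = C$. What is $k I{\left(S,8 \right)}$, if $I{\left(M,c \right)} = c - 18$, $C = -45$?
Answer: $2400$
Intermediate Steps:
$S = -45$
$I{\left(M,c \right)} = -18 + c$ ($I{\left(M,c \right)} = c - 18 = -18 + c$)
$k = -240$ ($k = -221 - 19 = -240$)
$k I{\left(S,8 \right)} = - 240 \left(-18 + 8\right) = \left(-240\right) \left(-10\right) = 2400$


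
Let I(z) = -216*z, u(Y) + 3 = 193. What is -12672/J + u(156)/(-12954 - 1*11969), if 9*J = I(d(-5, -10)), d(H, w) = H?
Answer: -13160294/124615 ≈ -105.61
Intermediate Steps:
u(Y) = 190 (u(Y) = -3 + 193 = 190)
J = 120 (J = (-216*(-5))/9 = (⅑)*1080 = 120)
-12672/J + u(156)/(-12954 - 1*11969) = -12672/120 + 190/(-12954 - 1*11969) = -12672*1/120 + 190/(-12954 - 11969) = -528/5 + 190/(-24923) = -528/5 + 190*(-1/24923) = -528/5 - 190/24923 = -13160294/124615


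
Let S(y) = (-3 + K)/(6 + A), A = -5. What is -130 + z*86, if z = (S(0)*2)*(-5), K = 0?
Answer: 2450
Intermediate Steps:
S(y) = -3 (S(y) = (-3 + 0)/(6 - 5) = -3/1 = -3*1 = -3)
z = 30 (z = -3*2*(-5) = -6*(-5) = 30)
-130 + z*86 = -130 + 30*86 = -130 + 2580 = 2450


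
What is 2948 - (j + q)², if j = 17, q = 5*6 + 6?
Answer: 139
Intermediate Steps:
q = 36 (q = 30 + 6 = 36)
2948 - (j + q)² = 2948 - (17 + 36)² = 2948 - 1*53² = 2948 - 1*2809 = 2948 - 2809 = 139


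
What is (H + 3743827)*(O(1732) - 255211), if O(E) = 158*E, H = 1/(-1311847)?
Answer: 90589448989642260/1311847 ≈ 6.9055e+10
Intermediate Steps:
H = -1/1311847 ≈ -7.6228e-7
(H + 3743827)*(O(1732) - 255211) = (-1/1311847 + 3743827)*(158*1732 - 255211) = 4911328218468*(273656 - 255211)/1311847 = (4911328218468/1311847)*18445 = 90589448989642260/1311847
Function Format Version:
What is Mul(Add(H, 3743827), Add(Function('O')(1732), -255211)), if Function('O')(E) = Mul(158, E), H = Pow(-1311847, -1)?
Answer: Rational(90589448989642260, 1311847) ≈ 6.9055e+10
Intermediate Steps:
H = Rational(-1, 1311847) ≈ -7.6228e-7
Mul(Add(H, 3743827), Add(Function('O')(1732), -255211)) = Mul(Add(Rational(-1, 1311847), 3743827), Add(Mul(158, 1732), -255211)) = Mul(Rational(4911328218468, 1311847), Add(273656, -255211)) = Mul(Rational(4911328218468, 1311847), 18445) = Rational(90589448989642260, 1311847)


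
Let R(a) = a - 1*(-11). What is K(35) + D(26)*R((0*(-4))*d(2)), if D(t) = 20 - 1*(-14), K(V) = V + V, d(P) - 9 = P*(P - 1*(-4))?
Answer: 444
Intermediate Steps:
d(P) = 9 + P*(4 + P) (d(P) = 9 + P*(P - 1*(-4)) = 9 + P*(P + 4) = 9 + P*(4 + P))
K(V) = 2*V
R(a) = 11 + a (R(a) = a + 11 = 11 + a)
D(t) = 34 (D(t) = 20 + 14 = 34)
K(35) + D(26)*R((0*(-4))*d(2)) = 2*35 + 34*(11 + (0*(-4))*(9 + 2**2 + 4*2)) = 70 + 34*(11 + 0*(9 + 4 + 8)) = 70 + 34*(11 + 0*21) = 70 + 34*(11 + 0) = 70 + 34*11 = 70 + 374 = 444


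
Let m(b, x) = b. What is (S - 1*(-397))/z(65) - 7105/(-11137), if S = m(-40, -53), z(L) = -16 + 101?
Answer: 38486/7955 ≈ 4.8380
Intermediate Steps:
z(L) = 85
S = -40
(S - 1*(-397))/z(65) - 7105/(-11137) = (-40 - 1*(-397))/85 - 7105/(-11137) = (-40 + 397)*(1/85) - 7105*(-1/11137) = 357*(1/85) + 1015/1591 = 21/5 + 1015/1591 = 38486/7955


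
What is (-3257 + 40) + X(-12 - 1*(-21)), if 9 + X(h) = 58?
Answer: -3168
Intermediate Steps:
X(h) = 49 (X(h) = -9 + 58 = 49)
(-3257 + 40) + X(-12 - 1*(-21)) = (-3257 + 40) + 49 = -3217 + 49 = -3168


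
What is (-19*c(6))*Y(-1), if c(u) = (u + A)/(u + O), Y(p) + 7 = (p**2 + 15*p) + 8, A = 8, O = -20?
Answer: -247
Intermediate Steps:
Y(p) = 1 + p**2 + 15*p (Y(p) = -7 + ((p**2 + 15*p) + 8) = -7 + (8 + p**2 + 15*p) = 1 + p**2 + 15*p)
c(u) = (8 + u)/(-20 + u) (c(u) = (u + 8)/(u - 20) = (8 + u)/(-20 + u))
(-19*c(6))*Y(-1) = (-19*(8 + 6)/(-20 + 6))*(1 + (-1)**2 + 15*(-1)) = (-19*14/(-14))*(1 + 1 - 15) = -(-19)*14/14*(-13) = -19*(-1)*(-13) = 19*(-13) = -247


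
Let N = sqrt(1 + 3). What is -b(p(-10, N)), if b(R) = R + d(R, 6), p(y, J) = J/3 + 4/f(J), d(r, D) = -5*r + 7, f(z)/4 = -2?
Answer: -19/3 ≈ -6.3333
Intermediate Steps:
f(z) = -8 (f(z) = 4*(-2) = -8)
d(r, D) = 7 - 5*r
N = 2 (N = sqrt(4) = 2)
p(y, J) = -1/2 + J/3 (p(y, J) = J/3 + 4/(-8) = J*(1/3) + 4*(-1/8) = J/3 - 1/2 = -1/2 + J/3)
b(R) = 7 - 4*R (b(R) = R + (7 - 5*R) = 7 - 4*R)
-b(p(-10, N)) = -(7 - 4*(-1/2 + (1/3)*2)) = -(7 - 4*(-1/2 + 2/3)) = -(7 - 4*1/6) = -(7 - 2/3) = -1*19/3 = -19/3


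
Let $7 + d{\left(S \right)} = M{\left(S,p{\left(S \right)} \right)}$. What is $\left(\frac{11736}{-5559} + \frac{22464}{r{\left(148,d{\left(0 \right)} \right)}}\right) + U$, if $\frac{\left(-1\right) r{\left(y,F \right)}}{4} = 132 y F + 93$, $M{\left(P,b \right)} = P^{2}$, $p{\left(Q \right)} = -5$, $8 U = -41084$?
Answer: $- \frac{867321590179}{168819418} \approx -5137.6$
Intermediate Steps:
$U = - \frac{10271}{2}$ ($U = \frac{1}{8} \left(-41084\right) = - \frac{10271}{2} \approx -5135.5$)
$d{\left(S \right)} = -7 + S^{2}$
$r{\left(y,F \right)} = -372 - 528 F y$ ($r{\left(y,F \right)} = - 4 \left(132 y F + 93\right) = - 4 \left(132 F y + 93\right) = - 4 \left(93 + 132 F y\right) = -372 - 528 F y$)
$\left(\frac{11736}{-5559} + \frac{22464}{r{\left(148,d{\left(0 \right)} \right)}}\right) + U = \left(\frac{11736}{-5559} + \frac{22464}{-372 - 528 \left(-7 + 0^{2}\right) 148}\right) - \frac{10271}{2} = \left(11736 \left(- \frac{1}{5559}\right) + \frac{22464}{-372 - 528 \left(-7 + 0\right) 148}\right) - \frac{10271}{2} = \left(- \frac{3912}{1853} + \frac{22464}{-372 - \left(-3696\right) 148}\right) - \frac{10271}{2} = \left(- \frac{3912}{1853} + \frac{22464}{-372 + 547008}\right) - \frac{10271}{2} = \left(- \frac{3912}{1853} + \frac{22464}{546636}\right) - \frac{10271}{2} = \left(- \frac{3912}{1853} + 22464 \cdot \frac{1}{546636}\right) - \frac{10271}{2} = \left(- \frac{3912}{1853} + \frac{1872}{45553}\right) - \frac{10271}{2} = - \frac{174734520}{84409709} - \frac{10271}{2} = - \frac{867321590179}{168819418}$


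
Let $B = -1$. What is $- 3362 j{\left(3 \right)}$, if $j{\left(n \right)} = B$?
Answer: $3362$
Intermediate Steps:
$j{\left(n \right)} = -1$
$- 3362 j{\left(3 \right)} = \left(-3362\right) \left(-1\right) = 3362$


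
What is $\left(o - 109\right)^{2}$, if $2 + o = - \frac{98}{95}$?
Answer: $\frac{113273449}{9025} \approx 12551.0$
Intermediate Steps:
$o = - \frac{288}{95}$ ($o = -2 - \frac{98}{95} = - \frac{288}{95} \approx -3.0316$)
$\left(o - 109\right)^{2} = \left(- \frac{288}{95} - 109\right)^{2} = \left(- \frac{10643}{95}\right)^{2} = \frac{113273449}{9025}$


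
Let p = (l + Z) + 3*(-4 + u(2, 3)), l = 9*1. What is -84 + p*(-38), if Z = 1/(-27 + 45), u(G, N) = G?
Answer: -1801/9 ≈ -200.11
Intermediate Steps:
l = 9
Z = 1/18 ≈ 0.055556
p = 55/18 (p = (9 + 1/18) + 3*(-4 + 2) = 163/18 + 3*(-2) = 163/18 - 6 = 55/18 ≈ 3.0556)
-84 + p*(-38) = -84 + (55/18)*(-38) = -84 - 1045/9 = -1801/9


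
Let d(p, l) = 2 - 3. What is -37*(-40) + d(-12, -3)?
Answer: 1479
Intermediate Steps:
d(p, l) = -1
-37*(-40) + d(-12, -3) = -37*(-40) - 1 = 1480 - 1 = 1479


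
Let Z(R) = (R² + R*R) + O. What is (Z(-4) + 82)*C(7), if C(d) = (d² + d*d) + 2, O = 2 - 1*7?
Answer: 10900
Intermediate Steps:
O = -5 (O = 2 - 7 = -5)
C(d) = 2 + 2*d² (C(d) = (d² + d²) + 2 = 2*d² + 2 = 2 + 2*d²)
Z(R) = -5 + 2*R² (Z(R) = (R² + R*R) - 5 = (R² + R²) - 5 = 2*R² - 5 = -5 + 2*R²)
(Z(-4) + 82)*C(7) = ((-5 + 2*(-4)²) + 82)*(2 + 2*7²) = ((-5 + 2*16) + 82)*(2 + 2*49) = ((-5 + 32) + 82)*(2 + 98) = (27 + 82)*100 = 109*100 = 10900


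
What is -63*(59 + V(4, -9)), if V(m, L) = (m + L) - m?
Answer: -3150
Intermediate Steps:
V(m, L) = L (V(m, L) = (L + m) - m = L)
-63*(59 + V(4, -9)) = -63*(59 - 9) = -63*50 = -3150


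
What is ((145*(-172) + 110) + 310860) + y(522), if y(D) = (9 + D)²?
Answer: 567991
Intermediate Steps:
((145*(-172) + 110) + 310860) + y(522) = ((145*(-172) + 110) + 310860) + (9 + 522)² = ((-24940 + 110) + 310860) + 531² = (-24830 + 310860) + 281961 = 286030 + 281961 = 567991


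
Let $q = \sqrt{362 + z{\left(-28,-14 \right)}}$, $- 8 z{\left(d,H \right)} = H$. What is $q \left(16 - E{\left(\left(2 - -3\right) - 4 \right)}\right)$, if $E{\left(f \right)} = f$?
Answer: $\frac{15 \sqrt{1455}}{2} \approx 286.08$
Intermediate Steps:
$z{\left(d,H \right)} = - \frac{H}{8}$
$q = \frac{\sqrt{1455}}{2}$ ($q = \sqrt{362 - - \frac{7}{4}} = \sqrt{362 + \frac{7}{4}} = \sqrt{\frac{1455}{4}} = \frac{\sqrt{1455}}{2} \approx 19.072$)
$q \left(16 - E{\left(\left(2 - -3\right) - 4 \right)}\right) = \frac{\sqrt{1455}}{2} \left(16 - \left(\left(2 - -3\right) - 4\right)\right) = \frac{\sqrt{1455}}{2} \left(16 - \left(\left(2 + 3\right) - 4\right)\right) = \frac{\sqrt{1455}}{2} \left(16 - \left(5 - 4\right)\right) = \frac{\sqrt{1455}}{2} \left(16 - 1\right) = \frac{\sqrt{1455}}{2} \cdot 15 = \frac{15 \sqrt{1455}}{2}$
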